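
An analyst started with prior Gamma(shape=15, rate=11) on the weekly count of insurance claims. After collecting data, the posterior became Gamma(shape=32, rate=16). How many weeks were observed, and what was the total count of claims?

A Gamma(α, β) prior (rate parametrization) on a Poisson rate with n observations summing to S gives posterior Gamma(α+S, β+n).
Matching: Σxᵢ = 32 − 15 = 17 and n = 16 − 11 = 5.

n = 5 weeks with total 17 claims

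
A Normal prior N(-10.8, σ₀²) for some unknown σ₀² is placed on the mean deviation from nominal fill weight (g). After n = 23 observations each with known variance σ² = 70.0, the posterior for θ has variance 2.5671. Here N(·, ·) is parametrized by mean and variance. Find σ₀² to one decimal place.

Posterior precision equals prior precision plus data precision: 1/σ_n² = 1/σ₀² + n/σ².
So 1/σ₀² = 1/2.5671 − 23/70.0 = 0.389545 − 0.328571 = 0.060974.
Hence σ₀² = 1/0.060974 ≈ 16.4.

σ₀² = 16.4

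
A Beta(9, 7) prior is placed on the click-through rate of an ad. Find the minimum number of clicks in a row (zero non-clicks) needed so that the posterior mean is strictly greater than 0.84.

After k clicks and 0 non-clicks the posterior is Beta(9+k, 7), with mean (9+k)/(9+7+k).
Set (9+k)/(16+k) > 0.84 and solve: k > (0.84·16 − 9)/(1 − 0.84) = 27.750.
The smallest integer exceeding 27.750 is 28, and checking k=28: (37)/(44) = 0.8409 > 0.84.

k = 28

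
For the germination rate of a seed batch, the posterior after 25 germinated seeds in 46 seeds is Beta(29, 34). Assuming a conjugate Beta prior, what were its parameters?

Under Beta–binomial conjugacy the posterior parameters are (a+s, b+f).
So a = 29 − 25 = 4 and b = 34 − 21 = 13.

Beta(4, 13)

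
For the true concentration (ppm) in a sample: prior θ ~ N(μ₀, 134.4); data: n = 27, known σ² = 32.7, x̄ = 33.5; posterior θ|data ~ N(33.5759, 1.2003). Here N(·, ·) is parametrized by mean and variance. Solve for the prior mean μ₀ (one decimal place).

μ₀ = 42.0

The posterior mean is a precision-weighted average: μ_n = (τ₀μ₀ + τ_data·x̄)/(τ₀+τ_data), with τ₀=1/σ₀² and τ_data=n/σ².
Here τ₀ = 1/134.4 = 0.007440 and τ_data = 27/32.7 = 0.825688, so τ_n = 0.833128.
Rearranging for μ₀: μ₀ = (μ_n·τ_n − τ_data·x̄)/τ₀ = (33.5759·0.833128 − 0.825688·33.5) / 0.007440 = 0.312474/0.007440 ≈ 42.0.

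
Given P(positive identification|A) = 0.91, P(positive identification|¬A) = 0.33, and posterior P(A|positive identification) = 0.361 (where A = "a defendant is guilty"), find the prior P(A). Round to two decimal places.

P(A) = 0.17

Bayes' rule in odds form gives O(A|E) = O(A)·[P(E|A)/P(E|¬A)], hence O(A) = O(A|E)/LR.
Posterior odds = 0.361/(1−0.361) = 0.5649. LR = 0.91/0.33 = 2.7576.
Prior odds = 0.5649/2.7576 = 0.2049, so P(A) = 0.2049/(1+0.2049) ≈ 0.17.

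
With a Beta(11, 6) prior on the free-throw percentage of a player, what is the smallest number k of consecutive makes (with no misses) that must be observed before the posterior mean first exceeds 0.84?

After k makes and 0 misses the posterior is Beta(11+k, 6), with mean (11+k)/(11+6+k).
Set (11+k)/(17+k) > 0.84 and solve: k > (0.84·17 − 11)/(1 − 0.84) = 20.500.
The smallest integer exceeding 20.500 is 21.

k = 21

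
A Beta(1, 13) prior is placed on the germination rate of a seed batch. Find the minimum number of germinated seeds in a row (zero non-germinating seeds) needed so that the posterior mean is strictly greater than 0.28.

After k germinated seeds and 0 non-germinating seeds the posterior is Beta(1+k, 13), with mean (1+k)/(1+13+k).
Set (1+k)/(14+k) > 0.28 and solve: k > (0.28·14 − 1)/(1 − 0.28) = 4.056.
The smallest integer exceeding 4.056 is 5, and checking k=5: (6)/(19) = 0.3158 > 0.28.

k = 5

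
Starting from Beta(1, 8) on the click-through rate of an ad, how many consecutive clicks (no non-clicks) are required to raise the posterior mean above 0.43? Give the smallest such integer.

k = 6

After k clicks and 0 non-clicks the posterior is Beta(1+k, 8), with mean (1+k)/(1+8+k).
Set (1+k)/(9+k) > 0.43 and solve: k > (0.43·9 − 1)/(1 − 0.43) = 5.035.
The smallest integer exceeding 5.035 is 6, and checking k=6: (7)/(15) = 0.4667 > 0.43.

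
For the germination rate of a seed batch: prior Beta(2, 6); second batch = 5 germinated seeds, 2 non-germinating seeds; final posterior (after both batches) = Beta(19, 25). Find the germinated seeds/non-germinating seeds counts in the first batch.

12 germinated seeds and 17 non-germinating seeds

Sequential conjugate updates are equivalent to a single update on the pooled data, so total successes = posterior α − prior α and total failures = posterior β − prior β.
Total across both batches: 19−2=17 germinated seeds, 25−6=19 non-germinating seeds.
Subtract the second batch: 17−5=12 germinated seeds and 19−2=17 non-germinating seeds.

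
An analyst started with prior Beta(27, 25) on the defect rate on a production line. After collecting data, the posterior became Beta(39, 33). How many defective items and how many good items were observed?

12 defective items and 8 good items

Under Beta–binomial conjugacy the posterior parameters are (a+s, b+f).
Match parameters: s=39−27=12, f=33−25=8.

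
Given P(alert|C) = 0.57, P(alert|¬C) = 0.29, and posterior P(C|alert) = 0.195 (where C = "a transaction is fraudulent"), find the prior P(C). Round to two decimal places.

P(C) = 0.11

Bayes' rule in odds form gives O(C|E) = O(C)·[P(E|C)/P(E|¬C)], hence O(C) = O(C|E)/LR.
Posterior odds = 0.195/(1−0.195) = 0.2422. LR = 0.57/0.29 = 1.9655.
Prior odds = 0.2422/1.9655 = 0.1232, so P(C) = 0.1232/(1+0.1232) ≈ 0.11.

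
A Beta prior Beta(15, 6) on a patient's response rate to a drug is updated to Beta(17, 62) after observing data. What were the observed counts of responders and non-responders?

2 responders and 56 non-responders

Under Beta–binomial conjugacy the posterior parameters are (a+s, b+f).
So s = 17 − 15 = 2 and f = 62 − 6 = 56.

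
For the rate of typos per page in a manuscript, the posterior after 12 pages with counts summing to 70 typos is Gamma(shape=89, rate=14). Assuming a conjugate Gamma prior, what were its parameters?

Gamma(shape=19, rate=2)

Gamma–Poisson conjugacy: posterior shape = α + Σxᵢ, posterior rate = β + n.
So α = 89 − 70 = 19 and β = 14 − 12 = 2.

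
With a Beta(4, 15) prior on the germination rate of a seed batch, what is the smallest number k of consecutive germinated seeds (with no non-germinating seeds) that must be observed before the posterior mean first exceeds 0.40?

After k germinated seeds and 0 non-germinating seeds the posterior is Beta(4+k, 15), with mean (4+k)/(4+15+k).
Set (4+k)/(19+k) > 0.40 and solve: k > (0.40·19 − 4)/(1 − 0.40) = 6.000.
The smallest integer exceeding 6.000 is 7, and checking k=7: (11)/(26) = 0.4231 > 0.40.

k = 7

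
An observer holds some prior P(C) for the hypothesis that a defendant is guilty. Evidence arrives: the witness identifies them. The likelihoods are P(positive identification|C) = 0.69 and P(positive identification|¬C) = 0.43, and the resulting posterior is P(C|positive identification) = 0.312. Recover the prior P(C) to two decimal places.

P(C) = 0.22

Bayes' rule in odds form gives O(C|E) = O(C)·[P(E|C)/P(E|¬C)], hence O(C) = O(C|E)/LR.
Posterior odds = 0.312/(1−0.312) = 0.4535. LR = 0.69/0.43 = 1.6047.
Prior odds = 0.4535/1.6047 = 0.2826, so P(C) = 0.2826/(1+0.2826) ≈ 0.22.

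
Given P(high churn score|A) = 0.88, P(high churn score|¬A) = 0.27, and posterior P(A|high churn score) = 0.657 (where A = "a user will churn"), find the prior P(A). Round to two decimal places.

P(A) = 0.37

Bayes' rule in odds form gives O(A|E) = O(A)·[P(E|A)/P(E|¬A)], hence O(A) = O(A|E)/LR.
Posterior odds = 0.657/(1−0.657) = 1.9155. LR = 0.88/0.27 = 3.2593.
Prior odds = 1.9155/3.2593 = 0.5877, so P(A) = 0.5877/(1+0.5877) ≈ 0.37.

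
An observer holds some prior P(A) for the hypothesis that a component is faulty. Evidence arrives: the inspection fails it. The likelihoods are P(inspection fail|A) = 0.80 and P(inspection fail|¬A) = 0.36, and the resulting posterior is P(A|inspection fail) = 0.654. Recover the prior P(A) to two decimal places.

P(A) = 0.46

In odds form, posterior odds = prior odds × likelihood ratio, so prior odds = posterior odds ÷ LR.
Posterior odds = 0.654/(1−0.654) = 1.8902. LR = 0.80/0.36 = 2.2222.
Prior odds = 1.8902/2.2222 = 0.8506, so P(A) = 0.8506/(1+0.8506) ≈ 0.46.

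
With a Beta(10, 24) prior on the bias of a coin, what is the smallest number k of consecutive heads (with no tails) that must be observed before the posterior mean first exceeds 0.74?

k = 59

After k heads and 0 tails the posterior is Beta(10+k, 24), with mean (10+k)/(10+24+k).
Set (10+k)/(34+k) > 0.74 and solve: k > (0.74·34 − 10)/(1 − 0.74) = 58.308.
The smallest integer exceeding 58.308 is 59, and checking k=59: (69)/(93) = 0.7419 > 0.74.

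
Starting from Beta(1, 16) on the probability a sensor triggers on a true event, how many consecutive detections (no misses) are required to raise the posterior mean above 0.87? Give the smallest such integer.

k = 107

After k detections and 0 misses the posterior is Beta(1+k, 16), with mean (1+k)/(1+16+k).
Set (1+k)/(17+k) > 0.87 and solve: k > (0.87·17 − 1)/(1 − 0.87) = 106.077.
The smallest integer exceeding 106.077 is 107.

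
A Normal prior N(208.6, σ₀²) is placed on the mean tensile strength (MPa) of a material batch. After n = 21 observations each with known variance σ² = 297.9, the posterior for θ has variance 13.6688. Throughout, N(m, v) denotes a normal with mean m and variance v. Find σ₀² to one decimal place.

Posterior precision equals prior precision plus data precision: 1/σ_n² = 1/σ₀² + n/σ².
So 1/σ₀² = 1/13.6688 − 21/297.9 = 0.073159 − 0.070493 = 0.002666.
Hence σ₀² = 1/0.002666 ≈ 375.1.

σ₀² = 375.1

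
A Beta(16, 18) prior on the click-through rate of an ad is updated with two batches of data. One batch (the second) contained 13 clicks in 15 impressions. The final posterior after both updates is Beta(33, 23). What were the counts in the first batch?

Because Beta–binomial updating is additive in the counts, the combined data contributed (α_post−α_prior, β_post−β_prior) successes and failures.
Total across both batches: 33−16=17 clicks, 23−18=5 non-clicks.
Subtract the second batch: 17−13=4 clicks and 5−2=3 non-clicks.

4 clicks and 3 non-clicks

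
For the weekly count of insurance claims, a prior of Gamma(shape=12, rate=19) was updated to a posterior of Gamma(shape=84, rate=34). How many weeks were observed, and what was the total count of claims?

n = 15 weeks with total 72 claims

A Gamma(α, β) prior (rate parametrization) on a Poisson rate with n observations summing to S gives posterior Gamma(α+S, β+n).
Matching: Σxᵢ = 84 − 12 = 72 and n = 34 − 19 = 15.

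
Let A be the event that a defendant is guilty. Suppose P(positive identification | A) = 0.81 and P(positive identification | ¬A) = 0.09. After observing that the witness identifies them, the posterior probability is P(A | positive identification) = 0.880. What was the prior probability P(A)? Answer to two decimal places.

P(A) = 0.45

Bayes' rule in odds form gives O(A|E) = O(A)·[P(E|A)/P(E|¬A)], hence O(A) = O(A|E)/LR.
Posterior odds = 0.880/(1−0.880) = 7.3333. LR = 0.81/0.09 = 9.0000.
Prior odds = 7.3333/9.0000 = 0.8148, so P(A) = 0.8148/(1+0.8148) ≈ 0.45.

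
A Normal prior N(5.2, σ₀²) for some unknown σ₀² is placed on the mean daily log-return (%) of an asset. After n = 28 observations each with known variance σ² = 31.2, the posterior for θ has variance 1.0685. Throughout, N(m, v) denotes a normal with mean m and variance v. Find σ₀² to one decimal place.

Posterior precision equals prior precision plus data precision: 1/σ_n² = 1/σ₀² + n/σ².
So 1/σ₀² = 1/1.0685 − 28/31.2 = 0.935891 − 0.897436 = 0.038455.
Hence σ₀² = 1/0.038455 ≈ 26.0.

σ₀² = 26.0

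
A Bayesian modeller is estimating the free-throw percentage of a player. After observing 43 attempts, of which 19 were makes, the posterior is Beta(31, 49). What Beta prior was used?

Under Beta–binomial conjugacy the posterior parameters are (α+s, β+f).
Subtract the data counts: 31−19=12, 49−24=25.

Beta(12, 25)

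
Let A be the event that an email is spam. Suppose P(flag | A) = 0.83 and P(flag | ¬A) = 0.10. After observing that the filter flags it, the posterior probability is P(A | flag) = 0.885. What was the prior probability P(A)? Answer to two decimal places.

Bayes' rule in odds form gives O(A|E) = O(A)·[P(E|A)/P(E|¬A)], hence O(A) = O(A|E)/LR.
Posterior odds = 0.885/(1−0.885) = 7.6957. LR = 0.83/0.10 = 8.3000.
Prior odds = 7.6957/8.3000 = 0.9272, so P(A) = 0.9272/(1+0.9272) ≈ 0.48.

P(A) = 0.48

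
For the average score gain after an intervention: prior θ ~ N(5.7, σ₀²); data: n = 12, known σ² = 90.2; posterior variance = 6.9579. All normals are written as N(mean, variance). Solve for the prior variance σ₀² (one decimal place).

For the Normal–Normal model with known σ², precisions add: τ_n = τ₀ + n/σ².
So 1/σ₀² = 1/6.9579 − 12/90.2 = 0.143722 − 0.133038 = 0.010684.
Hence σ₀² = 1/0.010684 ≈ 93.6.

σ₀² = 93.6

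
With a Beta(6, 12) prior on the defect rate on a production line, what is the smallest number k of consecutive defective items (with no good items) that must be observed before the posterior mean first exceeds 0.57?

After k defective items and 0 good items the posterior is Beta(6+k, 12), with mean (6+k)/(6+12+k).
Set (6+k)/(18+k) > 0.57 and solve: k > (0.57·18 − 6)/(1 − 0.57) = 9.907.
The smallest integer exceeding 9.907 is 10, and checking k=10: (16)/(28) = 0.5714 > 0.57.

k = 10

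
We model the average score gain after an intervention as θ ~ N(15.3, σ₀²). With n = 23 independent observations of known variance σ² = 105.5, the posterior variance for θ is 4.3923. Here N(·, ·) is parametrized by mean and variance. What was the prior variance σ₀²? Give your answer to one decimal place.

For the Normal–Normal model with known σ², precisions add: τ_n = τ₀ + n/σ².
So 1/σ₀² = 1/4.3923 − 23/105.5 = 0.227671 − 0.218009 = 0.009662.
Hence σ₀² = 1/0.009662 ≈ 103.5.

σ₀² = 103.5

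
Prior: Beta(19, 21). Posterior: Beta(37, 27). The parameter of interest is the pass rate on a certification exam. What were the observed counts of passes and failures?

18 passes and 6 failures

A Beta(α, β) prior with s successes and f failures in binomial data gives a Beta(α+s, β+f) posterior.
So s = 37 − 19 = 18 and f = 27 − 21 = 6.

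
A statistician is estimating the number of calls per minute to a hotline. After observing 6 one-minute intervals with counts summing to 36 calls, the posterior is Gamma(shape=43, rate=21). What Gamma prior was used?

Gamma(shape=7, rate=15)

A Gamma(α, β) prior (rate parametrization) on a Poisson rate with n observations summing to S gives posterior Gamma(α+S, β+n).
So α = 43 − 36 = 7 and β = 21 − 6 = 15.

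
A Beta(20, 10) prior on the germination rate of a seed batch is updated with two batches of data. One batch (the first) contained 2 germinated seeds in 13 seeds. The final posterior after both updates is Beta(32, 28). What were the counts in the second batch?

10 germinated seeds and 7 non-germinating seeds

Sequential conjugate updates are equivalent to a single update on the pooled data, so total successes = posterior α − prior α and total failures = posterior β − prior β.
Total across both batches: 32−20=12 germinated seeds, 28−10=18 non-germinating seeds.
Subtract the first batch: 12−2=10 germinated seeds and 18−11=7 non-germinating seeds.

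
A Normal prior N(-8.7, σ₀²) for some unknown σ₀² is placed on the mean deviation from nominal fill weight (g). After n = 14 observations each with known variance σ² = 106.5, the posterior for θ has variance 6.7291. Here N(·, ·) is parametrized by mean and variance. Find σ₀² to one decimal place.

For the Normal–Normal model with known σ², precisions add: τ_n = τ₀ + n/σ².
So 1/σ₀² = 1/6.7291 − 14/106.5 = 0.148608 − 0.131455 = 0.017153.
Hence σ₀² = 1/0.017153 ≈ 58.3.

σ₀² = 58.3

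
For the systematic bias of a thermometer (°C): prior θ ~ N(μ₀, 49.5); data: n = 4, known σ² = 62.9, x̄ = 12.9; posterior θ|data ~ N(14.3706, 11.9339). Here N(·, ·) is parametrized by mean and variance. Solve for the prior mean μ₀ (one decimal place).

μ₀ = 19.0

The posterior mean is a precision-weighted average: μ_n = (τ₀μ₀ + τ_data·x̄)/(τ₀+τ_data), with τ₀=1/σ₀² and τ_data=n/σ².
Here τ₀ = 1/49.5 = 0.020202 and τ_data = 4/62.9 = 0.063593, so τ_n = 0.083795.
Rearranging for μ₀: μ₀ = (μ_n·τ_n − τ_data·x̄)/τ₀ = (14.3706·0.083795 − 0.063593·12.9) / 0.020202 = 0.383835/0.020202 ≈ 19.0.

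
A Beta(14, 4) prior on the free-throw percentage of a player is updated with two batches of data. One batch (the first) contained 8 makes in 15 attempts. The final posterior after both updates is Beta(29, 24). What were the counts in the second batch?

7 makes and 13 misses

Because Beta–binomial updating is additive in the counts, the combined data contributed (α_post−α_prior, β_post−β_prior) successes and failures.
Total across both batches: 29−14=15 makes, 24−4=20 misses.
Subtract the first batch: 15−8=7 makes and 20−7=13 misses.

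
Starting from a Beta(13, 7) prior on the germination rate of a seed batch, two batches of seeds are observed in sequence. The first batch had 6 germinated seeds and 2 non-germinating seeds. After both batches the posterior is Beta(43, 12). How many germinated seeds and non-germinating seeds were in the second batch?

24 germinated seeds and 3 non-germinating seeds

Sequential conjugate updates are equivalent to a single update on the pooled data, so total successes = posterior α − prior α and total failures = posterior β − prior β.
Total across both batches: 43−13=30 germinated seeds, 12−7=5 non-germinating seeds.
Subtract the first batch: 30−6=24 germinated seeds and 5−2=3 non-germinating seeds.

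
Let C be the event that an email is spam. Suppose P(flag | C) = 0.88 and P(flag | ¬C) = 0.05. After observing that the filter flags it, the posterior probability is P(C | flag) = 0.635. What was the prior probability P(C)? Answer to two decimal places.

P(C) = 0.09

Bayes' rule in odds form gives O(C|E) = O(C)·[P(E|C)/P(E|¬C)], hence O(C) = O(C|E)/LR.
Posterior odds = 0.635/(1−0.635) = 1.7397. LR = 0.88/0.05 = 17.6000.
Prior odds = 1.7397/17.6000 = 0.0988, so P(C) = 0.0988/(1+0.0988) ≈ 0.09.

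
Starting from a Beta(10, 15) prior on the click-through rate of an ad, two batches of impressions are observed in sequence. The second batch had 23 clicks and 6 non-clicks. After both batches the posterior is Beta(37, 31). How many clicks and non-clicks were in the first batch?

4 clicks and 10 non-clicks

Sequential conjugate updates are equivalent to a single update on the pooled data, so total successes = posterior α − prior α and total failures = posterior β − prior β.
Total across both batches: 37−10=27 clicks, 31−15=16 non-clicks.
Subtract the second batch: 27−23=4 clicks and 16−6=10 non-clicks.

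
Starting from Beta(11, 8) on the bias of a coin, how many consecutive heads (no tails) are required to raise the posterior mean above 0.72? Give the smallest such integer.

After k heads and 0 tails the posterior is Beta(11+k, 8), with mean (11+k)/(11+8+k).
Set (11+k)/(19+k) > 0.72 and solve: k > (0.72·19 − 11)/(1 − 0.72) = 9.571.
The smallest integer exceeding 9.571 is 10.

k = 10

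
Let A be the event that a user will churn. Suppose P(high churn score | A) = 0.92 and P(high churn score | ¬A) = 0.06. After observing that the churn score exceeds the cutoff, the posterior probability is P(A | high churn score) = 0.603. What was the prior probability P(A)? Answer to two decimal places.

P(A) = 0.09

In odds form, posterior odds = prior odds × likelihood ratio, so prior odds = posterior odds ÷ LR.
Posterior odds = 0.603/(1−0.603) = 1.5189. LR = 0.92/0.06 = 15.3333.
Prior odds = 1.5189/15.3333 = 0.0991, so P(A) = 0.0991/(1+0.0991) ≈ 0.09.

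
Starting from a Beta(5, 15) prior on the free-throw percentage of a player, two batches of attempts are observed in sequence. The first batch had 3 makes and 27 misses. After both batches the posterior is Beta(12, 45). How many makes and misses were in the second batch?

4 makes and 3 misses

Because Beta–binomial updating is additive in the counts, the combined data contributed (α_post−α_prior, β_post−β_prior) successes and failures.
Total across both batches: 12−5=7 makes, 45−15=30 misses.
Subtract the first batch: 7−3=4 makes and 30−27=3 misses.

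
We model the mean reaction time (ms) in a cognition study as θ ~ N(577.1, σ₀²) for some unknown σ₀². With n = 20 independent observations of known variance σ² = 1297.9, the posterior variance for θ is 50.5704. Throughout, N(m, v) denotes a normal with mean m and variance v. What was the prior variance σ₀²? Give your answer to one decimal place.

For the Normal–Normal model with known σ², precisions add: τ_n = τ₀ + n/σ².
So 1/σ₀² = 1/50.5704 − 20/1297.9 = 0.019774 − 0.015410 = 0.004364.
Hence σ₀² = 1/0.004364 ≈ 229.1.

σ₀² = 229.1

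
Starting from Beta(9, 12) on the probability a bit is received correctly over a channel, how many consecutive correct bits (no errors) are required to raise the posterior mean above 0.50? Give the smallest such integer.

k = 4

After k correct bits and 0 errors the posterior is Beta(9+k, 12), with mean (9+k)/(9+12+k).
Set (9+k)/(21+k) > 0.50 and solve: k > (0.50·21 − 9)/(1 − 0.50) = 3.000.
The smallest integer exceeding 3.000 is 4, and checking k=4: (13)/(25) = 0.5200 > 0.50.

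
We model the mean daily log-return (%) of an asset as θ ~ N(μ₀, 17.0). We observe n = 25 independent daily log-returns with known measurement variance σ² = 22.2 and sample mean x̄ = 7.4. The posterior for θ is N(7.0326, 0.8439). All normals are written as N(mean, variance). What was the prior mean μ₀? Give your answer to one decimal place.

μ₀ = 0.0

With known observation variance, the Normal–Normal posterior has precision τ_n = τ₀ + n/σ² and mean μ_n = (τ₀μ₀ + (n/σ²)x̄)/τ_n.
Here τ₀ = 1/17.0 = 0.058824 and τ_data = 25/22.2 = 1.126126, so τ_n = 1.184950.
Rearranging for μ₀: μ₀ = (μ_n·τ_n − τ_data·x̄)/τ₀ = (7.0326·1.184950 − 1.126126·7.4) / 0.058824 = -0.000053/0.058824 ≈ 0.0.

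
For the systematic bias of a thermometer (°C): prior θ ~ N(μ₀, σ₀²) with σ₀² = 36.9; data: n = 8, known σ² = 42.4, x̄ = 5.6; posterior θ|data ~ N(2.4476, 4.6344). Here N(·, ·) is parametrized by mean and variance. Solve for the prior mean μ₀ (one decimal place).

μ₀ = -19.5

The posterior mean is a precision-weighted average: μ_n = (τ₀μ₀ + τ_data·x̄)/(τ₀+τ_data), with τ₀=1/σ₀² and τ_data=n/σ².
Here τ₀ = 1/36.9 = 0.027100 and τ_data = 8/42.4 = 0.188679, so τ_n = 0.215779.
Rearranging for μ₀: μ₀ = (μ_n·τ_n − τ_data·x̄)/τ₀ = (2.4476·0.215779 − 0.188679·5.6) / 0.027100 = -0.528462/0.027100 ≈ -19.5.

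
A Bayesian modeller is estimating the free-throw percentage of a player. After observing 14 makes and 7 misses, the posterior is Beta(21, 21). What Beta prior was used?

Under Beta–binomial conjugacy the posterior parameters are (α+s, β+f).
Subtract the data counts: 21−14=7, 21−7=14.

Beta(7, 14)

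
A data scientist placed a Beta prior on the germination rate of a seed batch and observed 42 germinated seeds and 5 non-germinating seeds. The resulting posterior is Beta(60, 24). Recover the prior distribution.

A Beta(α, β) prior with s successes and f failures in binomial data gives a Beta(α+s, β+f) posterior.
So α = 60 − 42 = 18 and β = 24 − 5 = 19.

Beta(18, 19)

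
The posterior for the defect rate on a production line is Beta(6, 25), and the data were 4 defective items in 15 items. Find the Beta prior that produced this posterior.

Beta(2, 14)

Under Beta–binomial conjugacy the posterior parameters are (α+s, β+f).
Subtract the data counts: 6−4=2, 25−11=14.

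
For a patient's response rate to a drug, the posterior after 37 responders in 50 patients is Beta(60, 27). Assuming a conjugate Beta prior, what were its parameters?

Under Beta–binomial conjugacy the posterior parameters are (a+s, b+f).
So a = 60 − 37 = 23 and b = 27 − 13 = 14.

Beta(23, 14)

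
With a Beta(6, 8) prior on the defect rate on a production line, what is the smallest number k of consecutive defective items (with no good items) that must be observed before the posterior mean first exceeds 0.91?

After k defective items and 0 good items the posterior is Beta(6+k, 8), with mean (6+k)/(6+8+k).
Set (6+k)/(14+k) > 0.91 and solve: k > (0.91·14 − 6)/(1 − 0.91) = 74.889.
The smallest integer exceeding 74.889 is 75, and checking k=75: (81)/(89) = 0.9101 > 0.91.

k = 75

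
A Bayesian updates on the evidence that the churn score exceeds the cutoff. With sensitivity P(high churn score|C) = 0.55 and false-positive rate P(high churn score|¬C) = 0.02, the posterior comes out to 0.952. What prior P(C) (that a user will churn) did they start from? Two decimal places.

P(C) = 0.42

Bayes' rule in odds form gives O(C|E) = O(C)·[P(E|C)/P(E|¬C)], hence O(C) = O(C|E)/LR.
Posterior odds = 0.952/(1−0.952) = 19.8333. LR = 0.55/0.02 = 27.5000.
Prior odds = 19.8333/27.5000 = 0.7212, so P(C) = 0.7212/(1+0.7212) ≈ 0.42.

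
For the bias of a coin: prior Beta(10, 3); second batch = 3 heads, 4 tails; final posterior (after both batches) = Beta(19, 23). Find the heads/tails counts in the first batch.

6 heads and 16 tails

Sequential conjugate updates are equivalent to a single update on the pooled data, so total successes = posterior α − prior α and total failures = posterior β − prior β.
Total across both batches: 19−10=9 heads, 23−3=20 tails.
Subtract the second batch: 9−3=6 heads and 20−4=16 tails.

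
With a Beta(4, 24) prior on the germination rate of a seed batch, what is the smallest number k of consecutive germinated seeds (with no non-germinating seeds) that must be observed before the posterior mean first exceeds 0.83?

After k germinated seeds and 0 non-germinating seeds the posterior is Beta(4+k, 24), with mean (4+k)/(4+24+k).
Set (4+k)/(28+k) > 0.83 and solve: k > (0.83·28 − 4)/(1 − 0.83) = 113.176.
The smallest integer exceeding 113.176 is 114, and checking k=114: (118)/(142) = 0.8310 > 0.83.

k = 114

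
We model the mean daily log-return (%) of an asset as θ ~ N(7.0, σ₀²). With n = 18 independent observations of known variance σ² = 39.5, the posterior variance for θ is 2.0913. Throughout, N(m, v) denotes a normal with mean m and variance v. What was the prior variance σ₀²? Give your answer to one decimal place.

For the Normal–Normal model with known σ², precisions add: τ_n = τ₀ + n/σ².
So 1/σ₀² = 1/2.0913 − 18/39.5 = 0.478171 − 0.455696 = 0.022475.
Hence σ₀² = 1/0.022475 ≈ 44.5.

σ₀² = 44.5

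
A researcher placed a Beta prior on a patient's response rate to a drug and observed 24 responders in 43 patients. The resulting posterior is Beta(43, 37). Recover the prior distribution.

Beta(19, 18)

Under Beta–binomial conjugacy the posterior parameters are (α+s, β+f).
Subtract the data counts: 43−24=19, 37−19=18.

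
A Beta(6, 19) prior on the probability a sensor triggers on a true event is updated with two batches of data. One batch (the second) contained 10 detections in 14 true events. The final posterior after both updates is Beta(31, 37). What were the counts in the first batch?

15 detections and 14 misses

Sequential conjugate updates are equivalent to a single update on the pooled data, so total successes = posterior α − prior α and total failures = posterior β − prior β.
Total across both batches: 31−6=25 detections, 37−19=18 misses.
Subtract the second batch: 25−10=15 detections and 18−4=14 misses.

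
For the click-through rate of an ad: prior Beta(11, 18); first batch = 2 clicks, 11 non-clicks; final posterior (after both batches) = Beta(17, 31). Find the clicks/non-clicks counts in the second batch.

Because Beta–binomial updating is additive in the counts, the combined data contributed (α_post−α_prior, β_post−β_prior) successes and failures.
Total across both batches: 17−11=6 clicks, 31−18=13 non-clicks.
Subtract the first batch: 6−2=4 clicks and 13−11=2 non-clicks.

4 clicks and 2 non-clicks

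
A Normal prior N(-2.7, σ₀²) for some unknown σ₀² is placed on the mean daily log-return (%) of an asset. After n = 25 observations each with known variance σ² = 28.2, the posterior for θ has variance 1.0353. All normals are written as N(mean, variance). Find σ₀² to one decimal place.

Posterior precision equals prior precision plus data precision: 1/σ_n² = 1/σ₀² + n/σ².
So 1/σ₀² = 1/1.0353 − 25/28.2 = 0.965904 − 0.886525 = 0.079379.
Hence σ₀² = 1/0.079379 ≈ 12.6.

σ₀² = 12.6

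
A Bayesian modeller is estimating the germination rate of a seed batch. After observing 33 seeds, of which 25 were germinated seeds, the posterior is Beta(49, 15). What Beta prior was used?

Beta(24, 7)

Under Beta–binomial conjugacy the posterior parameters are (α+s, β+f).
So α = 49 − 25 = 24 and β = 15 − 8 = 7.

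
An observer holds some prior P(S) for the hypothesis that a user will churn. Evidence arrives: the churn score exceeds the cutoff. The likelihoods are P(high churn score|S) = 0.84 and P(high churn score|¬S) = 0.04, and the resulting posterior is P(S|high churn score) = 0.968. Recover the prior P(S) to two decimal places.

In odds form, posterior odds = prior odds × likelihood ratio, so prior odds = posterior odds ÷ LR.
Posterior odds = 0.968/(1−0.968) = 30.2500. LR = 0.84/0.04 = 21.0000.
Prior odds = 30.2500/21.0000 = 1.4405, so P(S) = 1.4405/(1+1.4405) ≈ 0.59.

P(S) = 0.59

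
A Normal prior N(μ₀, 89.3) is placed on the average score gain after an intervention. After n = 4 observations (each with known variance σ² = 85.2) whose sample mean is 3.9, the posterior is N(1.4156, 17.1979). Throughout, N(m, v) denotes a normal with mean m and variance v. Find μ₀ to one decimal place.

With known observation variance, the Normal–Normal posterior has precision τ_n = τ₀ + n/σ² and mean μ_n = (τ₀μ₀ + (n/σ²)x̄)/τ_n.
Here τ₀ = 1/89.3 = 0.011198 and τ_data = 4/85.2 = 0.046948, so τ_n = 0.058146.
Rearranging for μ₀: μ₀ = (μ_n·τ_n − τ_data·x̄)/τ₀ = (1.4156·0.058146 − 0.046948·3.9) / 0.011198 = -0.100786/0.011198 ≈ -9.0.

μ₀ = -9.0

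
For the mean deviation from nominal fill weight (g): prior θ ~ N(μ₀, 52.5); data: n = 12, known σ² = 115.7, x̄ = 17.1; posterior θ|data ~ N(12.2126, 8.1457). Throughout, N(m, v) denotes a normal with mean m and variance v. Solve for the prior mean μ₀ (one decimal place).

With known observation variance, the Normal–Normal posterior has precision τ_n = τ₀ + n/σ² and mean μ_n = (τ₀μ₀ + (n/σ²)x̄)/τ_n.
Here τ₀ = 1/52.5 = 0.019048 and τ_data = 12/115.7 = 0.103717, so τ_n = 0.122765.
Rearranging for μ₀: μ₀ = (μ_n·τ_n − τ_data·x̄)/τ₀ = (12.2126·0.122765 − 0.103717·17.1) / 0.019048 = -0.274281/0.019048 ≈ -14.4.

μ₀ = -14.4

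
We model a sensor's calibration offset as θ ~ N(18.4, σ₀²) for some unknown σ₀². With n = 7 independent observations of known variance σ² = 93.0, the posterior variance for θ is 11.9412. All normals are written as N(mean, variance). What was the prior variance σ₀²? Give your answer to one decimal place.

For the Normal–Normal model with known σ², precisions add: τ_n = τ₀ + n/σ².
So 1/σ₀² = 1/11.9412 − 7/93.0 = 0.083744 − 0.075269 = 0.008475.
Hence σ₀² = 1/0.008475 ≈ 118.0.

σ₀² = 118.0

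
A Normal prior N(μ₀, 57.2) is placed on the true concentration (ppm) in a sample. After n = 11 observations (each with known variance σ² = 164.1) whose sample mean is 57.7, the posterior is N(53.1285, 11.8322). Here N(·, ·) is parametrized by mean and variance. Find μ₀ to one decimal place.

μ₀ = 35.6

The posterior mean is a precision-weighted average: μ_n = (τ₀μ₀ + τ_data·x̄)/(τ₀+τ_data), with τ₀=1/σ₀² and τ_data=n/σ².
Here τ₀ = 1/57.2 = 0.017483 and τ_data = 11/164.1 = 0.067032, so τ_n = 0.084515.
Rearranging for μ₀: μ₀ = (μ_n·τ_n − τ_data·x̄)/τ₀ = (53.1285·0.084515 − 0.067032·57.7) / 0.017483 = 0.622409/0.017483 ≈ 35.6.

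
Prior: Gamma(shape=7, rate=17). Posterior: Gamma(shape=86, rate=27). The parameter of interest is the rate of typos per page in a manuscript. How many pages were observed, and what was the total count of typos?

A Gamma(α, β) prior (rate parametrization) on a Poisson rate with n observations summing to S gives posterior Gamma(α+S, β+n).
Matching: Σxᵢ = 86 − 7 = 79 and n = 27 − 17 = 10.

n = 10 pages with total 79 typos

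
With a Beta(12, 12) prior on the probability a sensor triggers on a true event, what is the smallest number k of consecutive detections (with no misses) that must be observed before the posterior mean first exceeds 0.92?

k = 127

After k detections and 0 misses the posterior is Beta(12+k, 12), with mean (12+k)/(12+12+k).
Set (12+k)/(24+k) > 0.92 and solve: k > (0.92·24 − 12)/(1 − 0.92) = 126.000.
The smallest integer exceeding 126.000 is 127.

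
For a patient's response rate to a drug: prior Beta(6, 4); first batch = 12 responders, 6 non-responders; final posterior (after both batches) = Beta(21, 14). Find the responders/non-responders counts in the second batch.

Sequential conjugate updates are equivalent to a single update on the pooled data, so total successes = posterior α − prior α and total failures = posterior β − prior β.
Total across both batches: 21−6=15 responders, 14−4=10 non-responders.
Subtract the first batch: 15−12=3 responders and 10−6=4 non-responders.

3 responders and 4 non-responders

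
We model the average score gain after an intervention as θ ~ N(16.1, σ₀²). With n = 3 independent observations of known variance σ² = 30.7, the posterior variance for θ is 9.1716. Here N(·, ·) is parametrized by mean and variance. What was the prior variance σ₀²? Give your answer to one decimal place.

σ₀² = 88.4

For the Normal–Normal model with known σ², precisions add: τ_n = τ₀ + n/σ².
So 1/σ₀² = 1/9.1716 − 3/30.7 = 0.109032 − 0.097720 = 0.011312.
Hence σ₀² = 1/0.011312 ≈ 88.4.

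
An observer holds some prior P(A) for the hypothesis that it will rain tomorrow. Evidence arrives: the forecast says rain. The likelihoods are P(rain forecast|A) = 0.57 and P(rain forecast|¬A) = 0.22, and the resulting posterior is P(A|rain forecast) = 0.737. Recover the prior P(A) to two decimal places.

P(A) = 0.52

In odds form, posterior odds = prior odds × likelihood ratio, so prior odds = posterior odds ÷ LR.
Posterior odds = 0.737/(1−0.737) = 2.8023. LR = 0.57/0.22 = 2.5909.
Prior odds = 2.8023/2.5909 = 1.0816, so P(A) = 1.0816/(1+1.0816) ≈ 0.52.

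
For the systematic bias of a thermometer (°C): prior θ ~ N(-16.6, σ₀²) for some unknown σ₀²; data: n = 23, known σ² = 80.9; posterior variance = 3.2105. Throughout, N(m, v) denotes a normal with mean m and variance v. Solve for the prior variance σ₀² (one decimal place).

σ₀² = 36.8

Posterior precision equals prior precision plus data precision: 1/σ_n² = 1/σ₀² + n/σ².
So 1/σ₀² = 1/3.2105 − 23/80.9 = 0.311478 − 0.284302 = 0.027176.
Hence σ₀² = 1/0.027176 ≈ 36.8.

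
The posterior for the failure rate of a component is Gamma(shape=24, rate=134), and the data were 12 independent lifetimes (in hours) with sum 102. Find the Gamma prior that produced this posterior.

For an exponential likelihood with a Gamma(α, β) prior on the rate, n observations with total T give posterior Gamma(α+n, β+T).
So α = 24 − 12 = 12 and β = 134 − 102 = 32.

Gamma(shape=12, rate=32)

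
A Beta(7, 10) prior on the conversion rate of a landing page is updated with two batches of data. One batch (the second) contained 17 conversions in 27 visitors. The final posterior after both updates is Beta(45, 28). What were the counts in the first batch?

21 conversions and 8 bounces

Sequential conjugate updates are equivalent to a single update on the pooled data, so total successes = posterior α − prior α and total failures = posterior β − prior β.
Total across both batches: 45−7=38 conversions, 28−10=18 bounces.
Subtract the second batch: 38−17=21 conversions and 18−10=8 bounces.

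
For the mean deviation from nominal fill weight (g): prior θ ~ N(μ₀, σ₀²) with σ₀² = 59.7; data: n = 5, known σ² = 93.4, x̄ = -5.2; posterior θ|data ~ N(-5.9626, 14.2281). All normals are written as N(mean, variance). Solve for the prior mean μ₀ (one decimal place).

With known observation variance, the Normal–Normal posterior has precision τ_n = τ₀ + n/σ² and mean μ_n = (τ₀μ₀ + (n/σ²)x̄)/τ_n.
Here τ₀ = 1/59.7 = 0.016750 and τ_data = 5/93.4 = 0.053533, so τ_n = 0.070283.
Rearranging for μ₀: μ₀ = (μ_n·τ_n − τ_data·x̄)/τ₀ = (-5.9626·0.070283 − 0.053533·-5.2) / 0.016750 = -0.140698/0.016750 ≈ -8.4.

μ₀ = -8.4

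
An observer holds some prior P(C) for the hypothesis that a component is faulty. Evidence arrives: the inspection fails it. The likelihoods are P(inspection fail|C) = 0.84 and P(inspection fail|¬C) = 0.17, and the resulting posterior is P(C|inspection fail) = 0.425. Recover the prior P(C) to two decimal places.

P(C) = 0.13

In odds form, posterior odds = prior odds × likelihood ratio, so prior odds = posterior odds ÷ LR.
Posterior odds = 0.425/(1−0.425) = 0.7391. LR = 0.84/0.17 = 4.9412.
Prior odds = 0.7391/4.9412 = 0.1496, so P(C) = 0.1496/(1+0.1496) ≈ 0.13.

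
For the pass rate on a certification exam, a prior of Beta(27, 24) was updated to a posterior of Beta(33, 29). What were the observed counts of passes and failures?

6 passes and 5 failures

A Beta(a, b) prior with s successes and f failures in binomial data gives a Beta(a+s, b+f) posterior.
So s = 33 − 27 = 6 and f = 29 − 24 = 5.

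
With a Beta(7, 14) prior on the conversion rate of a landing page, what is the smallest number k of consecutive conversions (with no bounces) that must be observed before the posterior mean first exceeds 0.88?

k = 96

After k conversions and 0 bounces the posterior is Beta(7+k, 14), with mean (7+k)/(7+14+k).
Set (7+k)/(21+k) > 0.88 and solve: k > (0.88·21 − 7)/(1 − 0.88) = 95.667.
The smallest integer exceeding 95.667 is 96.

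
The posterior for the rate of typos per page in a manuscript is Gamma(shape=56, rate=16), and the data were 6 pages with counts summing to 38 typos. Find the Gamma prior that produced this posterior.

Gamma(shape=18, rate=10)

A Gamma(α, β) prior (rate parametrization) on a Poisson rate with n observations summing to S gives posterior Gamma(α+S, β+n).
So α = 56 − 38 = 18 and β = 16 − 6 = 10.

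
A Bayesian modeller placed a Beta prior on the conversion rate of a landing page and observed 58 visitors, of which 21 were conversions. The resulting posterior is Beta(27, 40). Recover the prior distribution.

A Beta(a, b) prior with s successes and f failures in binomial data gives a Beta(a+s, b+f) posterior.
Subtract the data counts: 27−21=6, 40−37=3.

Beta(6, 3)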